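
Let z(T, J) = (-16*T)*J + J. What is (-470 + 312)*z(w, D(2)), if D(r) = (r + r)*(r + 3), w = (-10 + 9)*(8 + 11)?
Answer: -963800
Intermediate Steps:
w = -19 (w = -1*19 = -19)
D(r) = 2*r*(3 + r) (D(r) = (2*r)*(3 + r) = 2*r*(3 + r))
z(T, J) = J - 16*J*T (z(T, J) = -16*J*T + J = J - 16*J*T)
(-470 + 312)*z(w, D(2)) = (-470 + 312)*((2*2*(3 + 2))*(1 - 16*(-19))) = -158*2*2*5*(1 + 304) = -3160*305 = -158*6100 = -963800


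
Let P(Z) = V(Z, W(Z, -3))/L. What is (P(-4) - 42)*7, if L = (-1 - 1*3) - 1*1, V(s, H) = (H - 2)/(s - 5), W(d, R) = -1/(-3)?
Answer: -7945/27 ≈ -294.26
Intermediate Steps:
W(d, R) = 1/3 (W(d, R) = -1*(-1/3) = 1/3)
V(s, H) = (-2 + H)/(-5 + s)
L = -5 (L = (-1 - 3) - 1 = -4 - 1 = -5)
P(Z) = 1/(3*(-5 + Z)) (P(Z) = ((-2 + 1/3)/(-5 + Z))/(-5) = (-5/3/(-5 + Z))*(-1/5) = -5/(3*(-5 + Z))*(-1/5) = 1/(3*(-5 + Z)))
(P(-4) - 42)*7 = (1/(3*(-5 - 4)) - 42)*7 = ((1/3)/(-9) - 42)*7 = ((1/3)*(-1/9) - 42)*7 = (-1/27 - 42)*7 = -1135/27*7 = -7945/27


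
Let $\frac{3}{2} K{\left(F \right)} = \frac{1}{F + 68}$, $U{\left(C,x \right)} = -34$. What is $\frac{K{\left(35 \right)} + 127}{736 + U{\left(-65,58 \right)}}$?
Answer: $\frac{39245}{216918} \approx 0.18092$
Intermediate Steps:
$K{\left(F \right)} = \frac{2}{3 \left(68 + F\right)}$ ($K{\left(F \right)} = \frac{2}{3 \left(F + 68\right)} = \frac{2}{3 \left(68 + F\right)}$)
$\frac{K{\left(35 \right)} + 127}{736 + U{\left(-65,58 \right)}} = \frac{\frac{2}{3 \left(68 + 35\right)} + 127}{736 - 34} = \frac{\frac{2}{3 \cdot 103} + 127}{702} = \left(\frac{2}{3} \cdot \frac{1}{103} + 127\right) \frac{1}{702} = \left(\frac{2}{309} + 127\right) \frac{1}{702} = \frac{39245}{309} \cdot \frac{1}{702} = \frac{39245}{216918}$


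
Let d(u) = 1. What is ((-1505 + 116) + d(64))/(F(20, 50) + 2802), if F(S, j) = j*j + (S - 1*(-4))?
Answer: -694/2663 ≈ -0.26061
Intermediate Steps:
F(S, j) = 4 + S + j² (F(S, j) = j² + (S + 4) = j² + (4 + S) = 4 + S + j²)
((-1505 + 116) + d(64))/(F(20, 50) + 2802) = ((-1505 + 116) + 1)/((4 + 20 + 50²) + 2802) = (-1389 + 1)/((4 + 20 + 2500) + 2802) = -1388/(2524 + 2802) = -1388/5326 = -1388*1/5326 = -694/2663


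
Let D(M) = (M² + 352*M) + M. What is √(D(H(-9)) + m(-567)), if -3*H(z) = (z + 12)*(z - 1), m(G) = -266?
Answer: 58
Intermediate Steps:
H(z) = -(-1 + z)*(12 + z)/3 (H(z) = -(z + 12)*(z - 1)/3 = -(12 + z)*(-1 + z)/3 = -(-1 + z)*(12 + z)/3)
D(M) = M² + 353*M
√(D(H(-9)) + m(-567)) = √((4 - 11/3*(-9) - ⅓*(-9)²)*(353 + (4 - 11/3*(-9) - ⅓*(-9)²)) - 266) = √((4 + 33 - ⅓*81)*(353 + (4 + 33 - ⅓*81)) - 266) = √((4 + 33 - 27)*(353 + (4 + 33 - 27)) - 266) = √(10*(353 + 10) - 266) = √(10*363 - 266) = √(3630 - 266) = √3364 = 58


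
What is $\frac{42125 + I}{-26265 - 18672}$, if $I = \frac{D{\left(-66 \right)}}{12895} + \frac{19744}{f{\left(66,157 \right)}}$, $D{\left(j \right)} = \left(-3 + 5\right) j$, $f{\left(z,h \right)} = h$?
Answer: $- \frac{28512424177}{30325210185} \approx -0.94022$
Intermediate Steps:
$D{\left(j \right)} = 2 j$
$I = \frac{254578156}{2024515}$ ($I = \frac{2 \left(-66\right)}{12895} + \frac{19744}{157} = \left(-132\right) \frac{1}{12895} + 19744 \cdot \frac{1}{157} = - \frac{132}{12895} + \frac{19744}{157} = \frac{254578156}{2024515} \approx 125.75$)
$\frac{42125 + I}{-26265 - 18672} = \frac{42125 + \frac{254578156}{2024515}}{-26265 - 18672} = \frac{85537272531}{2024515 \left(-44937\right)} = \frac{85537272531}{2024515} \left(- \frac{1}{44937}\right) = - \frac{28512424177}{30325210185}$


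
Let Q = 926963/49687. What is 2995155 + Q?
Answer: 148821193448/49687 ≈ 2.9952e+6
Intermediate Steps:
Q = 926963/49687 (Q = 926963*(1/49687) = 926963/49687 ≈ 18.656)
2995155 + Q = 2995155 + 926963/49687 = 148821193448/49687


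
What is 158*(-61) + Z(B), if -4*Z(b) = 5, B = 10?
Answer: -38557/4 ≈ -9639.3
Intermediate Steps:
Z(b) = -5/4 (Z(b) = -¼*5 = -5/4)
158*(-61) + Z(B) = 158*(-61) - 5/4 = -9638 - 5/4 = -38557/4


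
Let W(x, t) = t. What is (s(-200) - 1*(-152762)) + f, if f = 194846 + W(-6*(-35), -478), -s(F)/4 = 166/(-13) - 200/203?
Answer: 916221262/2639 ≈ 3.4719e+5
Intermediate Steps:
s(F) = 145192/2639 (s(F) = -4*(166/(-13) - 200/203) = -4*(166*(-1/13) - 200*1/203) = -4*(-166/13 - 200/203) = -4*(-36298/2639) = 145192/2639)
f = 194368 (f = 194846 - 478 = 194368)
(s(-200) - 1*(-152762)) + f = (145192/2639 - 1*(-152762)) + 194368 = (145192/2639 + 152762) + 194368 = 403284110/2639 + 194368 = 916221262/2639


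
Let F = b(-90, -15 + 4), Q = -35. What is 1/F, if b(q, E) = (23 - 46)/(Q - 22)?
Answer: 57/23 ≈ 2.4783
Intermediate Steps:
b(q, E) = 23/57 (b(q, E) = (23 - 46)/(-35 - 22) = -23/(-57) = -23*(-1/57) = 23/57)
F = 23/57 ≈ 0.40351
1/F = 1/(23/57) = 57/23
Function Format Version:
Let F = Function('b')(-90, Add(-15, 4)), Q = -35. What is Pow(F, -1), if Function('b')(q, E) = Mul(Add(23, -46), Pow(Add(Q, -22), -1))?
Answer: Rational(57, 23) ≈ 2.4783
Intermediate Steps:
Function('b')(q, E) = Rational(23, 57) (Function('b')(q, E) = Mul(Add(23, -46), Pow(Add(-35, -22), -1)) = Mul(-23, Pow(-57, -1)) = Mul(-23, Rational(-1, 57)) = Rational(23, 57))
F = Rational(23, 57) ≈ 0.40351
Pow(F, -1) = Pow(Rational(23, 57), -1) = Rational(57, 23)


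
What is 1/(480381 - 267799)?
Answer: 1/212582 ≈ 4.7041e-6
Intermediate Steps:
1/(480381 - 267799) = 1/212582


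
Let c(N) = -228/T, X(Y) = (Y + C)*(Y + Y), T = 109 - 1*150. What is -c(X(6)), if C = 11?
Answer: -228/41 ≈ -5.5610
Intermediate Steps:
T = -41 (T = 109 - 150 = -41)
X(Y) = 2*Y*(11 + Y) (X(Y) = (Y + 11)*(Y + Y) = (11 + Y)*(2*Y) = 2*Y*(11 + Y))
c(N) = 228/41 (c(N) = -228/(-41) = -228*(-1/41) = 228/41)
-c(X(6)) = -1*228/41 = -228/41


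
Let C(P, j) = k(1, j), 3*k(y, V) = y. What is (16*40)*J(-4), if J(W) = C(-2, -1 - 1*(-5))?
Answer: 640/3 ≈ 213.33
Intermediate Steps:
k(y, V) = y/3
C(P, j) = 1/3 (C(P, j) = (1/3)*1 = 1/3)
J(W) = 1/3
(16*40)*J(-4) = (16*40)*(1/3) = 640*(1/3) = 640/3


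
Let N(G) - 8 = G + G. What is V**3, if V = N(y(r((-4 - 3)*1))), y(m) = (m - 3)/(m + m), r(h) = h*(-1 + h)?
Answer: 125751501/175616 ≈ 716.06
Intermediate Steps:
y(m) = (-3 + m)/(2*m) (y(m) = (-3 + m)/((2*m)) = (-3 + m)*(1/(2*m)) = (-3 + m)/(2*m))
N(G) = 8 + 2*G (N(G) = 8 + (G + G) = 8 + 2*G)
V = 501/56 (V = 8 + 2*((-3 + ((-4 - 3)*1)*(-1 + (-4 - 3)*1))/(2*((((-4 - 3)*1)*(-1 + (-4 - 3)*1))))) = 8 + 2*((-3 + (-7*1)*(-1 - 7*1))/(2*(((-7*1)*(-1 - 7*1))))) = 8 + 2*((-3 - 7*(-1 - 7))/(2*((-7*(-1 - 7))))) = 8 + 2*((-3 - 7*(-8))/(2*((-7*(-8))))) = 8 + 2*((1/2)*(-3 + 56)/56) = 8 + 2*((1/2)*(1/56)*53) = 8 + 2*(53/112) = 8 + 53/56 = 501/56 ≈ 8.9464)
V**3 = (501/56)**3 = 125751501/175616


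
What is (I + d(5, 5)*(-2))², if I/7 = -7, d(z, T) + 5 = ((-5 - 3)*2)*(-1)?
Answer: 5041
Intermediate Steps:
d(z, T) = 11 (d(z, T) = -5 + ((-5 - 3)*2)*(-1) = -5 - 8*2*(-1) = -5 - 16*(-1) = -5 + 16 = 11)
I = -49 (I = 7*(-7) = -49)
(I + d(5, 5)*(-2))² = (-49 + 11*(-2))² = (-49 - 22)² = (-71)² = 5041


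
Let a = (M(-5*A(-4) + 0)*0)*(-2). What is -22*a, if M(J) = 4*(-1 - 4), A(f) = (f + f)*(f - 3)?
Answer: 0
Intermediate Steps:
A(f) = 2*f*(-3 + f) (A(f) = (2*f)*(-3 + f) = 2*f*(-3 + f))
M(J) = -20 (M(J) = 4*(-5) = -20)
a = 0 (a = -20*0*(-2) = 0*(-2) = 0)
-22*a = -22*0 = 0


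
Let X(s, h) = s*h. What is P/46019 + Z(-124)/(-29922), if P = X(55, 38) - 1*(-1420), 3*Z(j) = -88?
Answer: 159564166/2065470777 ≈ 0.077253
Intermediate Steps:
Z(j) = -88/3 (Z(j) = (⅓)*(-88) = -88/3)
X(s, h) = h*s
P = 3510 (P = 38*55 - 1*(-1420) = 2090 + 1420 = 3510)
P/46019 + Z(-124)/(-29922) = 3510/46019 - 88/3/(-29922) = 3510*(1/46019) - 88/3*(-1/29922) = 3510/46019 + 44/44883 = 159564166/2065470777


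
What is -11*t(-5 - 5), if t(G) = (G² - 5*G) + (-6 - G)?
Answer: -1694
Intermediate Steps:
t(G) = -6 + G² - 6*G
-11*t(-5 - 5) = -11*(-6 + (-5 - 5)² - 6*(-5 - 5)) = -11*(-6 + (-10)² - 6*(-10)) = -11*(-6 + 100 + 60) = -11*154 = -1694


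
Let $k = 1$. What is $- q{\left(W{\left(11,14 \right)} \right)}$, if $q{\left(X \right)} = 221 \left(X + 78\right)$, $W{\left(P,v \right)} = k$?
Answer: $-17459$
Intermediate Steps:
$W{\left(P,v \right)} = 1$
$q{\left(X \right)} = 17238 + 221 X$ ($q{\left(X \right)} = 221 \left(78 + X\right) = 17238 + 221 X$)
$- q{\left(W{\left(11,14 \right)} \right)} = - (17238 + 221 \cdot 1) = - (17238 + 221) = \left(-1\right) 17459 = -17459$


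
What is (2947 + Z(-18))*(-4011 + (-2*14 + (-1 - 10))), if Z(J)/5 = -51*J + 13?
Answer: -30788100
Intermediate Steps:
Z(J) = 65 - 255*J (Z(J) = 5*(-51*J + 13) = 5*(13 - 51*J) = 65 - 255*J)
(2947 + Z(-18))*(-4011 + (-2*14 + (-1 - 10))) = (2947 + (65 - 255*(-18)))*(-4011 + (-2*14 + (-1 - 10))) = (2947 + (65 + 4590))*(-4011 + (-28 - 11)) = (2947 + 4655)*(-4011 - 39) = 7602*(-4050) = -30788100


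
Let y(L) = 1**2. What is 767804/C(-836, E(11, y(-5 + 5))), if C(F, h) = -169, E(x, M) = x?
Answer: -767804/169 ≈ -4543.2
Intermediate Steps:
y(L) = 1
767804/C(-836, E(11, y(-5 + 5))) = 767804/(-169) = 767804*(-1/169) = -767804/169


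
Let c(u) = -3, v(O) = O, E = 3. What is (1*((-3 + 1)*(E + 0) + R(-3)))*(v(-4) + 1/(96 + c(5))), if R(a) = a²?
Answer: -371/31 ≈ -11.968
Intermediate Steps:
(1*((-3 + 1)*(E + 0) + R(-3)))*(v(-4) + 1/(96 + c(5))) = (1*((-3 + 1)*(3 + 0) + (-3)²))*(-4 + 1/(96 - 3)) = (1*(-2*3 + 9))*(-4 + 1/93) = (1*(-6 + 9))*(-4 + 1/93) = (1*3)*(-371/93) = 3*(-371/93) = -371/31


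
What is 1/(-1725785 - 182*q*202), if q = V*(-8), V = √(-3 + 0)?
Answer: -1725785/3237839471857 - 294112*I*√3/3237839471857 ≈ -5.33e-7 - 1.5733e-7*I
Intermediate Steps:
V = I*√3 (V = √(-3) = I*√3 ≈ 1.732*I)
q = -8*I*√3 (q = (I*√3)*(-8) = -8*I*√3 ≈ -13.856*I)
1/(-1725785 - 182*q*202) = 1/(-1725785 - (-1456)*I*√3*202) = 1/(-1725785 + (1456*I*√3)*202) = 1/(-1725785 + 294112*I*√3)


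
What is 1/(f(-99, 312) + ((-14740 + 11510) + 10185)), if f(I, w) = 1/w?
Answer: 312/2169961 ≈ 0.00014378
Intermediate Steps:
1/(f(-99, 312) + ((-14740 + 11510) + 10185)) = 1/(1/312 + ((-14740 + 11510) + 10185)) = 1/(1/312 + (-3230 + 10185)) = 1/(1/312 + 6955) = 1/(2169961/312) = 312/2169961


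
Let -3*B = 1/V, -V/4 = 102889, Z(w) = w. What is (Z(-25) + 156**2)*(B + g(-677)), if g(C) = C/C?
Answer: 30016038059/1234668 ≈ 24311.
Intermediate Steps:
V = -411556 (V = -4*102889 = -411556)
g(C) = 1
B = 1/1234668 (B = -1/3/(-411556) = -1/3*(-1/411556) = 1/1234668 ≈ 8.0993e-7)
(Z(-25) + 156**2)*(B + g(-677)) = (-25 + 156**2)*(1/1234668 + 1) = (-25 + 24336)*(1234669/1234668) = 24311*(1234669/1234668) = 30016038059/1234668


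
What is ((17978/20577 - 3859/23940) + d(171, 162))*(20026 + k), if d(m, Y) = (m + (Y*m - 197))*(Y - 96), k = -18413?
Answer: 25463209441389913/8642340 ≈ 2.9463e+9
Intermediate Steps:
d(m, Y) = (-96 + Y)*(-197 + m + Y*m) (d(m, Y) = (m + (-197 + Y*m))*(-96 + Y) = (-197 + m + Y*m)*(-96 + Y) = (-96 + Y)*(-197 + m + Y*m))
((17978/20577 - 3859/23940) + d(171, 162))*(20026 + k) = ((17978/20577 - 3859/23940) + (18912 - 197*162 - 96*171 + 171*162**2 - 95*162*171))*(20026 - 18413) = ((17978*(1/20577) - 3859*1/23940) + (18912 - 31914 - 16416 + 171*26244 - 2631690))*1613 = ((17978/20577 - 3859/23940) + (18912 - 31914 - 16416 + 4487724 - 2631690))*1613 = (6157661/8642340 + 1826616)*1613 = (15786242679101/8642340)*1613 = 25463209441389913/8642340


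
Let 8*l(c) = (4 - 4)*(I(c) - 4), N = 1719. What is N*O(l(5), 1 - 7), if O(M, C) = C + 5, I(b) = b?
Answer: -1719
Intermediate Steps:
l(c) = 0 (l(c) = ((4 - 4)*(c - 4))/8 = (0*(-4 + c))/8 = (⅛)*0 = 0)
O(M, C) = 5 + C
N*O(l(5), 1 - 7) = 1719*(5 + (1 - 7)) = 1719*(5 - 6) = 1719*(-1) = -1719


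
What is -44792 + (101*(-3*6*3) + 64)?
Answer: -50182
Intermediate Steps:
-44792 + (101*(-3*6*3) + 64) = -44792 + (101*(-18*3) + 64) = -44792 + (101*(-54) + 64) = -44792 + (-5454 + 64) = -44792 - 5390 = -50182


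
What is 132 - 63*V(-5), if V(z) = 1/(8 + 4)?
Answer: 507/4 ≈ 126.75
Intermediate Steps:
V(z) = 1/12
132 - 63*V(-5) = 132 - 63*1/12 = 132 - 21/4 = 507/4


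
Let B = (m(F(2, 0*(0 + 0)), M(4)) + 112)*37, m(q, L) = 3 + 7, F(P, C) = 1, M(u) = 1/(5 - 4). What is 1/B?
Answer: 1/4514 ≈ 0.00022153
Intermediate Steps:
M(u) = 1 (M(u) = 1/1 = 1)
m(q, L) = 10
B = 4514 (B = (10 + 112)*37 = 122*37 = 4514)
1/B = 1/4514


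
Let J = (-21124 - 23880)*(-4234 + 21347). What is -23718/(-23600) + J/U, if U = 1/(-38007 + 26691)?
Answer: 1743011292566601/200 ≈ 8.7151e+12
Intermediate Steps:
J = -770153452 (J = -45004*17113 = -770153452)
U = -1/11316 (U = 1/(-11316) = -1/11316 ≈ -8.8370e-5)
-23718/(-23600) + J/U = -23718/(-23600) - 770153452/(-1/11316) = -23718*(-1/23600) - 770153452*(-11316) = 201/200 + 8715056462832 = 1743011292566601/200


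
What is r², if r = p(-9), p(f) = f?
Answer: 81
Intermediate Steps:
r = -9
r² = (-9)² = 81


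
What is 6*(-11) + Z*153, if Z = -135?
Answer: -20721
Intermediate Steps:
6*(-11) + Z*153 = 6*(-11) - 135*153 = -66 - 20655 = -20721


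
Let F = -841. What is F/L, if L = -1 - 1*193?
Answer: 841/194 ≈ 4.3351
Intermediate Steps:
L = -194 (L = -1 - 193 = -194)
F/L = -841/(-194) = -841*(-1/194) = 841/194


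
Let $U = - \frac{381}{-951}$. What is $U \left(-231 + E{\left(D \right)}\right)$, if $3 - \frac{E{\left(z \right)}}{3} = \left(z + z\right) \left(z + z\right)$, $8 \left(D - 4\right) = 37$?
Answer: $- \frac{2265045}{5072} \approx -446.58$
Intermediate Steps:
$U = \frac{127}{317}$ ($U = - \frac{381 \left(-1\right)}{951} = \left(-1\right) \left(- \frac{127}{317}\right) = \frac{127}{317} \approx 0.40063$)
$D = \frac{69}{8}$ ($D = 4 + \frac{1}{8} \cdot 37 = 4 + \frac{37}{8} = \frac{69}{8} \approx 8.625$)
$E{\left(z \right)} = 9 - 12 z^{2}$ ($E{\left(z \right)} = 9 - 3 \left(z + z\right) \left(z + z\right) = 9 - 3 \cdot 2 z 2 z = 9 - 3 \cdot 4 z^{2} = 9 - 12 z^{2}$)
$U \left(-231 + E{\left(D \right)}\right) = \frac{127 \left(-231 + \left(9 - 12 \left(\frac{69}{8}\right)^{2}\right)\right)}{317} = \frac{127 \left(-231 + \left(9 - \frac{14283}{16}\right)\right)}{317} = \frac{127 \left(-231 - \frac{14139}{16}\right)}{317} = \frac{127}{317} \left(- \frac{17835}{16}\right) = - \frac{2265045}{5072}$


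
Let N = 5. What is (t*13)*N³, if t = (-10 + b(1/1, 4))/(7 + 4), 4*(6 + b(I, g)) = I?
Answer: -102375/44 ≈ -2326.7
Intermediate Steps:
b(I, g) = -6 + I/4
t = -63/44 (t = (-10 + (-6 + (¼)/1))/(7 + 4) = (-10 + (-6 + (¼)*1))/11 = (-10 + (-6 + ¼))*(1/11) = (-10 - 23/4)*(1/11) = -63/4*1/11 = -63/44 ≈ -1.4318)
(t*13)*N³ = -63/44*13*5³ = -819/44*125 = -102375/44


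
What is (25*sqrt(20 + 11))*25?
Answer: 625*sqrt(31) ≈ 3479.9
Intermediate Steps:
(25*sqrt(20 + 11))*25 = (25*sqrt(31))*25 = 625*sqrt(31)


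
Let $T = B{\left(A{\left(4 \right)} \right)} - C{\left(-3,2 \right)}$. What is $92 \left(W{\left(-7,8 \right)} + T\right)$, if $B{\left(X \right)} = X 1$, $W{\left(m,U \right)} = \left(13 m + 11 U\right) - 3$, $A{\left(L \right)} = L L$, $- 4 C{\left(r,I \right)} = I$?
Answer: $966$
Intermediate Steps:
$C{\left(r,I \right)} = - \frac{I}{4}$
$A{\left(L \right)} = L^{2}$
$W{\left(m,U \right)} = -3 + 11 U + 13 m$ ($W{\left(m,U \right)} = \left(11 U + 13 m\right) - 3 = -3 + 11 U + 13 m$)
$B{\left(X \right)} = X$
$T = \frac{33}{2}$ ($T = 4^{2} - \left(- \frac{1}{4}\right) 2 = 16 - - \frac{1}{2} = 16 + \frac{1}{2} = \frac{33}{2} \approx 16.5$)
$92 \left(W{\left(-7,8 \right)} + T\right) = 92 \left(\left(-3 + 11 \cdot 8 + 13 \left(-7\right)\right) + \frac{33}{2}\right) = 92 \left(\left(-3 + 88 - 91\right) + \frac{33}{2}\right) = 92 \left(-6 + \frac{33}{2}\right) = 92 \cdot \frac{21}{2} = 966$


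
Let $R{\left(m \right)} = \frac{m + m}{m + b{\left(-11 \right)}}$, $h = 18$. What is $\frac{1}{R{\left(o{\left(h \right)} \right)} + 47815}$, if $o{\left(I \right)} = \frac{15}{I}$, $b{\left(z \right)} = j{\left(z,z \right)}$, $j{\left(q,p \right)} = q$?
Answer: $\frac{61}{2916705} \approx 2.0914 \cdot 10^{-5}$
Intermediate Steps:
$b{\left(z \right)} = z$
$R{\left(m \right)} = \frac{2 m}{-11 + m}$ ($R{\left(m \right)} = \frac{m + m}{m - 11} = \frac{2 m}{-11 + m}$)
$\frac{1}{R{\left(o{\left(h \right)} \right)} + 47815} = \frac{1}{\frac{2 \cdot \frac{15}{18}}{-11 + \frac{15}{18}} + 47815} = \frac{1}{\frac{2 \cdot 15 \cdot \frac{1}{18}}{-11 + 15 \cdot \frac{1}{18}} + 47815} = \frac{1}{2 \cdot \frac{5}{6} \frac{1}{-11 + \frac{5}{6}} + 47815} = \frac{1}{2 \cdot \frac{5}{6} \frac{1}{- \frac{61}{6}} + 47815} = \frac{1}{2 \cdot \frac{5}{6} \left(- \frac{6}{61}\right) + 47815} = \frac{1}{- \frac{10}{61} + 47815} = \frac{1}{\frac{2916705}{61}} = \frac{61}{2916705}$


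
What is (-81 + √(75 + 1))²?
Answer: 6637 - 324*√19 ≈ 5224.7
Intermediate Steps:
(-81 + √(75 + 1))² = (-81 + √76)² = (-81 + 2*√19)²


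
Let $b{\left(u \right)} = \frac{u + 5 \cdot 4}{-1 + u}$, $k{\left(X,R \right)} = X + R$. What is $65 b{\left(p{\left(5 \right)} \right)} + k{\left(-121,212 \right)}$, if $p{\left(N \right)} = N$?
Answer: $\frac{1989}{4} \approx 497.25$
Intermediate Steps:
$k{\left(X,R \right)} = R + X$
$b{\left(u \right)} = \frac{20 + u}{-1 + u}$ ($b{\left(u \right)} = \frac{u + 20}{-1 + u} = \frac{20 + u}{-1 + u}$)
$65 b{\left(p{\left(5 \right)} \right)} + k{\left(-121,212 \right)} = 65 \frac{20 + 5}{-1 + 5} + \left(212 - 121\right) = 65 \cdot \frac{1}{4} \cdot 25 + 91 = 65 \cdot \frac{25}{4} + 91 = \frac{1625}{4} + 91 = \frac{1989}{4}$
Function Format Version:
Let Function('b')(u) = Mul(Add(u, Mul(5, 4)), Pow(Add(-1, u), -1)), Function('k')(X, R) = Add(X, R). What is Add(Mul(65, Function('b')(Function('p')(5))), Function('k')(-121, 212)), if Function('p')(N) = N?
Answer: Rational(1989, 4) ≈ 497.25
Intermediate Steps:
Function('k')(X, R) = Add(R, X)
Function('b')(u) = Mul(Pow(Add(-1, u), -1), Add(20, u)) (Function('b')(u) = Mul(Add(u, 20), Pow(Add(-1, u), -1)) = Mul(Add(20, u), Pow(Add(-1, u), -1)) = Mul(Pow(Add(-1, u), -1), Add(20, u)))
Add(Mul(65, Function('b')(Function('p')(5))), Function('k')(-121, 212)) = Add(Mul(65, Mul(Pow(Add(-1, 5), -1), Add(20, 5))), Add(212, -121)) = Add(Mul(65, Mul(Pow(4, -1), 25)), 91) = Add(Mul(65, Mul(Rational(1, 4), 25)), 91) = Add(Mul(65, Rational(25, 4)), 91) = Add(Rational(1625, 4), 91) = Rational(1989, 4)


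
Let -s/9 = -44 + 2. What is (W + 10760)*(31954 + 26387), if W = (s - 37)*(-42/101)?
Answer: 62567105358/101 ≈ 6.1948e+8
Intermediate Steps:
s = 378 (s = -9*(-44 + 2) = -9*(-42) = 378)
W = -14322/101 (W = (378 - 37)*(-42/101) = 341*(-42*1/101) = 341*(-42/101) = -14322/101 ≈ -141.80)
(W + 10760)*(31954 + 26387) = (-14322/101 + 10760)*(31954 + 26387) = (1072438/101)*58341 = 62567105358/101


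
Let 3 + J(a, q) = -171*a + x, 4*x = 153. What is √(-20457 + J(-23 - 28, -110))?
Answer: I*√46803/2 ≈ 108.17*I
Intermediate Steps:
x = 153/4 (x = (¼)*153 = 153/4 ≈ 38.250)
J(a, q) = 141/4 - 171*a (J(a, q) = -3 + (-171*a + 153/4) = -3 + (153/4 - 171*a) = 141/4 - 171*a)
√(-20457 + J(-23 - 28, -110)) = √(-20457 + (141/4 - 171*(-23 - 28))) = √(-20457 + (141/4 - 171*(-51))) = √(-20457 + (141/4 + 8721)) = √(-20457 + 35025/4) = √(-46803/4) = I*√46803/2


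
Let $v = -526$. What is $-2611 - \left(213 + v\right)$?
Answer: $-2298$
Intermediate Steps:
$-2611 - \left(213 + v\right) = -2611 - \left(213 - 526\right) = -2611 - -313 = -2611 + 313 = -2298$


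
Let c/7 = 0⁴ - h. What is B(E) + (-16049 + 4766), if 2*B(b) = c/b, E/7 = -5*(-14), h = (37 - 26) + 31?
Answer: -112833/10 ≈ -11283.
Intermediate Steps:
h = 42 (h = 11 + 31 = 42)
E = 490 (E = 7*(-5*(-14)) = 7*70 = 490)
c = -294 (c = 7*(0⁴ - 1*42) = 7*(0 - 42) = 7*(-42) = -294)
B(b) = -147/b (B(b) = (-294/b)/2 = -147/b)
B(E) + (-16049 + 4766) = -147/490 + (-16049 + 4766) = -147*1/490 - 11283 = -3/10 - 11283 = -112833/10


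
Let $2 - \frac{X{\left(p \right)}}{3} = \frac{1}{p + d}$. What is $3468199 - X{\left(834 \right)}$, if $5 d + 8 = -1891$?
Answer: $\frac{2625422106}{757} \approx 3.4682 \cdot 10^{6}$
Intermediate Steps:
$d = - \frac{1899}{5}$ ($d = - \frac{8}{5} + \frac{1}{5} \left(-1891\right) = - \frac{8}{5} - \frac{1891}{5} = - \frac{1899}{5} \approx -379.8$)
$X{\left(p \right)} = 6 - \frac{3}{- \frac{1899}{5} + p}$ ($X{\left(p \right)} = 6 - \frac{3}{p - \frac{1899}{5}} = 6 - \frac{3}{- \frac{1899}{5} + p}$)
$3468199 - X{\left(834 \right)} = 3468199 - \frac{3 \left(-3803 + 10 \cdot 834\right)}{-1899 + 5 \cdot 834} = 3468199 - \frac{3 \left(-3803 + 8340\right)}{-1899 + 4170} = 3468199 - 3 \cdot \frac{1}{2271} \cdot 4537 = 3468199 - \frac{4537}{757} = \frac{2625422106}{757}$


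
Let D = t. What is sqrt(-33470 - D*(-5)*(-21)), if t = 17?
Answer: I*sqrt(35255) ≈ 187.76*I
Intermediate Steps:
D = 17
sqrt(-33470 - D*(-5)*(-21)) = sqrt(-33470 - 17*(-5)*(-21)) = sqrt(-33470 - (-85)*(-21)) = sqrt(-33470 - 1*1785) = sqrt(-33470 - 1785) = sqrt(-35255) = I*sqrt(35255)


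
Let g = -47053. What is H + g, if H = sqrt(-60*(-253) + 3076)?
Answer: -47053 + 4*sqrt(1141) ≈ -46918.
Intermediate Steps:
H = 4*sqrt(1141) (H = sqrt(15180 + 3076) = sqrt(18256) = 4*sqrt(1141) ≈ 135.11)
H + g = 4*sqrt(1141) - 47053 = -47053 + 4*sqrt(1141)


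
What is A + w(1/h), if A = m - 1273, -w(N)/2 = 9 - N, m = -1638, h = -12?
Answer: -17575/6 ≈ -2929.2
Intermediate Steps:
w(N) = -18 + 2*N (w(N) = -2*(9 - N) = -18 + 2*N)
A = -2911 (A = -1638 - 1273 = -2911)
A + w(1/h) = -2911 + (-18 + 2/(-12)) = -2911 + (-18 + 2*(-1/12)) = -2911 + (-18 - ⅙) = -2911 - 109/6 = -17575/6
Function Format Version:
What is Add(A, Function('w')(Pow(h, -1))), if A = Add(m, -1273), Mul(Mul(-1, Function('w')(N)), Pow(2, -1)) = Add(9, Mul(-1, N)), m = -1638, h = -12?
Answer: Rational(-17575, 6) ≈ -2929.2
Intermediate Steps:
Function('w')(N) = Add(-18, Mul(2, N)) (Function('w')(N) = Mul(-2, Add(9, Mul(-1, N))) = Add(-18, Mul(2, N)))
A = -2911 (A = Add(-1638, -1273) = -2911)
Add(A, Function('w')(Pow(h, -1))) = Add(-2911, Add(-18, Mul(2, Pow(-12, -1)))) = Add(-2911, Add(-18, Mul(2, Rational(-1, 12)))) = Add(-2911, Add(-18, Rational(-1, 6))) = Add(-2911, Rational(-109, 6)) = Rational(-17575, 6)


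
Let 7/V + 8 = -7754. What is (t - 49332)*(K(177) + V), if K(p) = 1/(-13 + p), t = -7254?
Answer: -93564951/318242 ≈ -294.01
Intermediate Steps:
V = -7/7762 (V = 7/(-8 - 7754) = 7/(-7762) = 7*(-1/7762) = -7/7762 ≈ -0.00090183)
(t - 49332)*(K(177) + V) = (-7254 - 49332)*(1/(-13 + 177) - 7/7762) = -56586*(1/164 - 7/7762) = -56586*3307/636484 = -93564951/318242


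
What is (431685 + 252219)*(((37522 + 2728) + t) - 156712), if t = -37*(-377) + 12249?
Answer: -61731910656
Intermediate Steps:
t = 26198 (t = 13949 + 12249 = 26198)
(431685 + 252219)*(((37522 + 2728) + t) - 156712) = (431685 + 252219)*(((37522 + 2728) + 26198) - 156712) = 683904*((40250 + 26198) - 156712) = 683904*(66448 - 156712) = 683904*(-90264) = -61731910656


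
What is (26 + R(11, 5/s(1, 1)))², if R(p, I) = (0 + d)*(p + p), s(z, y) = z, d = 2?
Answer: 4900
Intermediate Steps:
R(p, I) = 4*p (R(p, I) = (0 + 2)*(p + p) = 2*(2*p) = 4*p)
(26 + R(11, 5/s(1, 1)))² = (26 + 4*11)² = (26 + 44)² = 70² = 4900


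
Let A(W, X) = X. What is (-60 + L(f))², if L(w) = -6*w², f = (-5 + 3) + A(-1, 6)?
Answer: 24336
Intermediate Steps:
f = 4 (f = (-5 + 3) + 6 = -2 + 6 = 4)
(-60 + L(f))² = (-60 - 6*4²)² = (-60 - 6*16)² = (-60 - 96)² = (-156)² = 24336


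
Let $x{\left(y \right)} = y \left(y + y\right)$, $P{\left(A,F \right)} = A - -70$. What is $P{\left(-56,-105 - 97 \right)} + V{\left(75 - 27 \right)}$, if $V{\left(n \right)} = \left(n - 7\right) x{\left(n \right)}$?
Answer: $188942$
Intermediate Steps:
$P{\left(A,F \right)} = 70 + A$ ($P{\left(A,F \right)} = A + 70 = 70 + A$)
$x{\left(y \right)} = 2 y^{2}$ ($x{\left(y \right)} = y 2 y = 2 y^{2}$)
$V{\left(n \right)} = 2 n^{2} \left(-7 + n\right)$ ($V{\left(n \right)} = \left(n - 7\right) 2 n^{2} = \left(-7 + n\right) 2 n^{2} = 2 n^{2} \left(-7 + n\right)$)
$P{\left(-56,-105 - 97 \right)} + V{\left(75 - 27 \right)} = \left(70 - 56\right) + 2 \left(75 - 27\right)^{2} \left(-7 + \left(75 - 27\right)\right) = 14 + 2 \left(75 - 27\right)^{2} \left(-7 + \left(75 - 27\right)\right) = 14 + 2 \cdot 48^{2} \left(-7 + 48\right) = 14 + 2 \cdot 2304 \cdot 41 = 14 + 188928 = 188942$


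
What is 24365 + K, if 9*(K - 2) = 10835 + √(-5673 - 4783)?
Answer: 230138/9 + 2*I*√2614/9 ≈ 25571.0 + 11.362*I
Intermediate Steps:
K = 10853/9 + 2*I*√2614/9 (K = 2 + (10835 + √(-5673 - 4783))/9 = 2 + (10835 + √(-10456))/9 = 2 + (10835 + 2*I*√2614)/9 = 2 + (10835/9 + 2*I*√2614/9) = 10853/9 + 2*I*√2614/9 ≈ 1205.9 + 11.362*I)
24365 + K = 24365 + (10853/9 + 2*I*√2614/9) = 230138/9 + 2*I*√2614/9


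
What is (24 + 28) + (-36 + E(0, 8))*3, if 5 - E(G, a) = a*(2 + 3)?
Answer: -161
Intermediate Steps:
E(G, a) = 5 - 5*a (E(G, a) = 5 - a*(2 + 3) = 5 - a*5 = 5 - 5*a)
(24 + 28) + (-36 + E(0, 8))*3 = (24 + 28) + (-36 + (5 - 5*8))*3 = 52 + (-36 + (5 - 40))*3 = 52 + (-36 - 35)*3 = 52 - 71*3 = 52 - 213 = -161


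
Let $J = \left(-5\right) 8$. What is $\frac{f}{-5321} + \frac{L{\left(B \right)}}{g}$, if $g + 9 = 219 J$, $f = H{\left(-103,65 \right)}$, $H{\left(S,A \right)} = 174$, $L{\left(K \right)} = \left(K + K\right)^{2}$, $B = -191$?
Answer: $- \frac{777987410}{46659849} \approx -16.674$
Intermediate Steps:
$J = -40$
$L{\left(K \right)} = 4 K^{2}$ ($L{\left(K \right)} = \left(2 K\right)^{2} = 4 K^{2}$)
$f = 174$
$g = -8769$ ($g = -9 + 219 \left(-40\right) = -9 - 8760 = -8769$)
$\frac{f}{-5321} + \frac{L{\left(B \right)}}{g} = \frac{174}{-5321} + \frac{4 \left(-191\right)^{2}}{-8769} = 174 \left(- \frac{1}{5321}\right) + 4 \cdot 36481 \left(- \frac{1}{8769}\right) = - \frac{174}{5321} + 145924 \left(- \frac{1}{8769}\right) = - \frac{174}{5321} - \frac{145924}{8769} = - \frac{777987410}{46659849}$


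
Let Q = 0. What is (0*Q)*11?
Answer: 0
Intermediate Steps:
(0*Q)*11 = (0*0)*11 = 0*11 = 0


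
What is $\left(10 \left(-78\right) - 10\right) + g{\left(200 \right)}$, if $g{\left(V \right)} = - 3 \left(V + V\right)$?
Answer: $-1990$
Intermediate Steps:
$g{\left(V \right)} = - 6 V$ ($g{\left(V \right)} = - 3 \cdot 2 V = - 6 V$)
$\left(10 \left(-78\right) - 10\right) + g{\left(200 \right)} = \left(10 \left(-78\right) - 10\right) - 1200 = \left(-780 - 10\right) - 1200 = -790 - 1200 = -1990$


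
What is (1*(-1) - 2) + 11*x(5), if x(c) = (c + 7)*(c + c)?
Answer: 1317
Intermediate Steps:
x(c) = 2*c*(7 + c) (x(c) = (7 + c)*(2*c) = 2*c*(7 + c))
(1*(-1) - 2) + 11*x(5) = (1*(-1) - 2) + 11*(2*5*(7 + 5)) = (-1 - 2) + 11*(2*5*12) = -3 + 11*120 = -3 + 1320 = 1317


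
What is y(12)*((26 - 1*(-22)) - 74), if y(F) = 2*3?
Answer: -156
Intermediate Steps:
y(F) = 6
y(12)*((26 - 1*(-22)) - 74) = 6*((26 - 1*(-22)) - 74) = 6*((26 + 22) - 74) = 6*(48 - 74) = 6*(-26) = -156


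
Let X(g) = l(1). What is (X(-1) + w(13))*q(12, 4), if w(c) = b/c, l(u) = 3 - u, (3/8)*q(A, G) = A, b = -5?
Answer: 672/13 ≈ 51.692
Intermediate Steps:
q(A, G) = 8*A/3
X(g) = 2 (X(g) = 3 - 1*1 = 3 - 1 = 2)
w(c) = -5/c
(X(-1) + w(13))*q(12, 4) = (2 - 5/13)*((8/3)*12) = (2 - 5*1/13)*32 = (2 - 5/13)*32 = (21/13)*32 = 672/13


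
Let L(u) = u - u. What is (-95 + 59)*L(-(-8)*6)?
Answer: 0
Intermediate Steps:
L(u) = 0
(-95 + 59)*L(-(-8)*6) = (-95 + 59)*0 = -36*0 = 0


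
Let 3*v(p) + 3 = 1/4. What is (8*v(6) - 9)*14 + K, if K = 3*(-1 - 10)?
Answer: -785/3 ≈ -261.67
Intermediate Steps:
v(p) = -11/12 (v(p) = -1 + (1/3)/4 = -1 + (1/3)*(1/4) = -1 + 1/12 = -11/12)
K = -33 (K = 3*(-11) = -33)
(8*v(6) - 9)*14 + K = (8*(-11/12) - 9)*14 - 33 = (-22/3 - 9)*14 - 33 = -49/3*14 - 33 = -686/3 - 33 = -785/3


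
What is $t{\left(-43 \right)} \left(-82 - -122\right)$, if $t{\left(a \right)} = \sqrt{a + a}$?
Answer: $40 i \sqrt{86} \approx 370.94 i$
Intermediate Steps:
$t{\left(a \right)} = \sqrt{2} \sqrt{a}$ ($t{\left(a \right)} = \sqrt{2 a} = \sqrt{2} \sqrt{a}$)
$t{\left(-43 \right)} \left(-82 - -122\right) = \sqrt{2} \sqrt{-43} \left(-82 - -122\right) = \sqrt{2} i \sqrt{43} \left(-82 + 122\right) = i \sqrt{86} \cdot 40 = 40 i \sqrt{86}$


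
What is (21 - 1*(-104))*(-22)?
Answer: -2750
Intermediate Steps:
(21 - 1*(-104))*(-22) = (21 + 104)*(-22) = 125*(-22) = -2750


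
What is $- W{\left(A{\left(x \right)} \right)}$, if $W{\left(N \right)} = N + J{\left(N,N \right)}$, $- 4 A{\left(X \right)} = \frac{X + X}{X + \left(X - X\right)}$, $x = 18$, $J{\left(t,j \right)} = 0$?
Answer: $\frac{1}{2} \approx 0.5$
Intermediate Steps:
$A{\left(X \right)} = - \frac{1}{2}$ ($A{\left(X \right)} = - \frac{\left(X + X\right) \frac{1}{X + \left(X - X\right)}}{4} = - \frac{2 X \frac{1}{X + 0}}{4} = - \frac{2 X \frac{1}{X}}{4} = \left(- \frac{1}{4}\right) 2 = - \frac{1}{2}$)
$W{\left(N \right)} = N$ ($W{\left(N \right)} = N + 0 = N$)
$- W{\left(A{\left(x \right)} \right)} = \left(-1\right) \left(- \frac{1}{2}\right) = \frac{1}{2}$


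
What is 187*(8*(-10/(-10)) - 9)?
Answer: -187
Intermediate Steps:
187*(8*(-10/(-10)) - 9) = 187*(8*(-10*(-⅒)) - 9) = 187*(8*1 - 9) = 187*(8 - 9) = 187*(-1) = -187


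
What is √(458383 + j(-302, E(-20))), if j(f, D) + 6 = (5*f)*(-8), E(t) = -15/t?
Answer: 3*√52273 ≈ 685.90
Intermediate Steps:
j(f, D) = -6 - 40*f (j(f, D) = -6 + (5*f)*(-8) = -6 - 40*f)
√(458383 + j(-302, E(-20))) = √(458383 + (-6 - 40*(-302))) = √(458383 + (-6 + 12080)) = √(458383 + 12074) = √470457 = 3*√52273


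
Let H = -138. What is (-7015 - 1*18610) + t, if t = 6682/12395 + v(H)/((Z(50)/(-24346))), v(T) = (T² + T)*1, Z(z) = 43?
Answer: -5718895928319/532985 ≈ -1.0730e+7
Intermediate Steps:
v(T) = T + T² (v(T) = (T + T²)*1 = T + T²)
t = -5705238187694/532985 (t = 6682/12395 + (-138*(1 - 138))/((43/(-24346))) = 6682*(1/12395) + (-138*(-137))/((43*(-1/24346))) = 6682/12395 + 18906/(-43/24346) = 6682/12395 + 18906*(-24346/43) = 6682/12395 - 460285476/43 = -5705238187694/532985 ≈ -1.0704e+7)
(-7015 - 1*18610) + t = (-7015 - 1*18610) - 5705238187694/532985 = (-7015 - 18610) - 5705238187694/532985 = -25625 - 5705238187694/532985 = -5718895928319/532985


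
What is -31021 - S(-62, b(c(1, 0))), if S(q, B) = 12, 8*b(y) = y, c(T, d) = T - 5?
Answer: -31033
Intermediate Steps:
c(T, d) = -5 + T
b(y) = y/8
-31021 - S(-62, b(c(1, 0))) = -31021 - 1*12 = -31021 - 12 = -31033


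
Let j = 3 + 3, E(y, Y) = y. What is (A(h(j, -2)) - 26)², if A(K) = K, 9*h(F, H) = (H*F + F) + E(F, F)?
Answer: 676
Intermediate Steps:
j = 6
h(F, H) = 2*F/9 + F*H/9 (h(F, H) = ((H*F + F) + F)/9 = ((F*H + F) + F)/9 = ((F + F*H) + F)/9 = (2*F + F*H)/9 = 2*F/9 + F*H/9)
(A(h(j, -2)) - 26)² = ((⅑)*6*(2 - 2) - 26)² = ((⅑)*6*0 - 26)² = (0 - 26)² = (-26)² = 676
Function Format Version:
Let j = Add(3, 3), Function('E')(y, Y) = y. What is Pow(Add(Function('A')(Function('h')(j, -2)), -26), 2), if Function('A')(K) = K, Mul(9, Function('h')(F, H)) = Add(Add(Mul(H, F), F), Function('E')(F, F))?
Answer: 676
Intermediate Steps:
j = 6
Function('h')(F, H) = Add(Mul(Rational(2, 9), F), Mul(Rational(1, 9), F, H)) (Function('h')(F, H) = Mul(Rational(1, 9), Add(Add(Mul(H, F), F), F)) = Mul(Rational(1, 9), Add(Add(Mul(F, H), F), F)) = Mul(Rational(1, 9), Add(Add(F, Mul(F, H)), F)) = Mul(Rational(1, 9), Add(Mul(2, F), Mul(F, H))) = Add(Mul(Rational(2, 9), F), Mul(Rational(1, 9), F, H)))
Pow(Add(Function('A')(Function('h')(j, -2)), -26), 2) = Pow(Add(Mul(Rational(1, 9), 6, Add(2, -2)), -26), 2) = Pow(Add(Mul(Rational(1, 9), 6, 0), -26), 2) = Pow(Add(0, -26), 2) = Pow(-26, 2) = 676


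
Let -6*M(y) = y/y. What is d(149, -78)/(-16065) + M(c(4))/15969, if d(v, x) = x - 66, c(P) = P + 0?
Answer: 510413/57009330 ≈ 0.0089532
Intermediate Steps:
c(P) = P
M(y) = -⅙ (M(y) = -y/(6*y) = -⅙*1 = -⅙)
d(v, x) = -66 + x
d(149, -78)/(-16065) + M(c(4))/15969 = (-66 - 78)/(-16065) - ⅙/15969 = -144*(-1/16065) - ⅙*1/15969 = 16/1785 - 1/95814 = 510413/57009330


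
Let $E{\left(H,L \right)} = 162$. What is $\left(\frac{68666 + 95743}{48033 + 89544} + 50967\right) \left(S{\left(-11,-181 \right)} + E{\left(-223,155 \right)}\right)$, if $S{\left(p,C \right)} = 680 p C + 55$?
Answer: $\frac{3164999240418232}{45859} \approx 6.9016 \cdot 10^{10}$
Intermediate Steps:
$S{\left(p,C \right)} = 55 + 680 C p$ ($S{\left(p,C \right)} = 680 C p + 55 = 55 + 680 C p$)
$\left(\frac{68666 + 95743}{48033 + 89544} + 50967\right) \left(S{\left(-11,-181 \right)} + E{\left(-223,155 \right)}\right) = \left(\frac{68666 + 95743}{48033 + 89544} + 50967\right) \left(\left(55 + 680 \left(-181\right) \left(-11\right)\right) + 162\right) = \left(\frac{164409}{137577} + 50967\right) \left(\left(55 + 1353880\right) + 162\right) = \left(164409 \cdot \frac{1}{137577} + 50967\right) \left(1353935 + 162\right) = \left(\frac{54803}{45859} + 50967\right) 1354097 = \frac{2337350456}{45859} \cdot 1354097 = \frac{3164999240418232}{45859}$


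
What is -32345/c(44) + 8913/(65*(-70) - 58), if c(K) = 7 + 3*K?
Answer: -50094889/213504 ≈ -234.63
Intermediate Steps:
-32345/c(44) + 8913/(65*(-70) - 58) = -32345/(7 + 3*44) + 8913/(65*(-70) - 58) = -32345/(7 + 132) + 8913/(-4550 - 58) = -32345/139 + 8913/(-4608) = -32345*1/139 + 8913*(-1/4608) = -32345/139 - 2971/1536 = -50094889/213504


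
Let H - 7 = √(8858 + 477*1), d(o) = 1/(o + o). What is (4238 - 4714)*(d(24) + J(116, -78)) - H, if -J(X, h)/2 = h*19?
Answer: -16930571/12 - √9335 ≈ -1.4110e+6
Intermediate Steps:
J(X, h) = -38*h (J(X, h) = -2*h*19 = -38*h)
d(o) = 1/(2*o)
H = 7 + √9335 (H = 7 + √(8858 + 477*1) = 7 + √(8858 + 477) = 7 + √9335 ≈ 103.62)
(4238 - 4714)*(d(24) + J(116, -78)) - H = (4238 - 4714)*((½)/24 - 38*(-78)) - (7 + √9335) = -476*((½)*(1/24) + 2964) + (-7 - √9335) = -476*(1/48 + 2964) + (-7 - √9335) = -476*142273/48 + (-7 - √9335) = -16930487/12 + (-7 - √9335) = -16930571/12 - √9335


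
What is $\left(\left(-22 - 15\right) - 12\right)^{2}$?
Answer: $2401$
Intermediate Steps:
$\left(\left(-22 - 15\right) - 12\right)^{2} = \left(\left(-22 - 15\right) + \left(-15 + 3\right)\right)^{2} = \left(-37 - 12\right)^{2} = \left(-49\right)^{2} = 2401$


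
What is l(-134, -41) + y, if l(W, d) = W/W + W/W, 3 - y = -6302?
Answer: 6307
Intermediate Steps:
y = 6305 (y = 3 - 1*(-6302) = 3 + 6302 = 6305)
l(W, d) = 2 (l(W, d) = 1 + 1 = 2)
l(-134, -41) + y = 2 + 6305 = 6307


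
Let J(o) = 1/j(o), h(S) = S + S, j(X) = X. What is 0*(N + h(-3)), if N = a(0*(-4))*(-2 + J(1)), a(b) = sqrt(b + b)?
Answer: 0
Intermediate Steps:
h(S) = 2*S
a(b) = sqrt(2)*sqrt(b) (a(b) = sqrt(2*b) = sqrt(2)*sqrt(b))
J(o) = 1/o
N = 0 (N = (sqrt(2)*sqrt(0*(-4)))*(-2 + 1/1) = (sqrt(2)*sqrt(0))*(-2 + 1) = (sqrt(2)*0)*(-1) = 0*(-1) = 0)
0*(N + h(-3)) = 0*(0 + 2*(-3)) = 0*(0 - 6) = 0*(-6) = 0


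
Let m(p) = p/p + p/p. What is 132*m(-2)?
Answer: 264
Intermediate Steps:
m(p) = 2 (m(p) = 1 + 1 = 2)
132*m(-2) = 132*2 = 264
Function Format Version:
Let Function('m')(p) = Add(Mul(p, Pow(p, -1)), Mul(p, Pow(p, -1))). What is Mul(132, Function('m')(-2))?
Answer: 264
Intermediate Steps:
Function('m')(p) = 2 (Function('m')(p) = Add(1, 1) = 2)
Mul(132, Function('m')(-2)) = Mul(132, 2) = 264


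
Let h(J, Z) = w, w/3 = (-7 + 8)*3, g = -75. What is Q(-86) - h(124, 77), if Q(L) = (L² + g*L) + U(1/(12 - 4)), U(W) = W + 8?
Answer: 110761/8 ≈ 13845.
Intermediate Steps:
w = 9 (w = 3*((-7 + 8)*3) = 3*(1*3) = 3*3 = 9)
U(W) = 8 + W
h(J, Z) = 9
Q(L) = 65/8 + L² - 75*L (Q(L) = (L² - 75*L) + (8 + 1/(12 - 4)) = (L² - 75*L) + (8 + 1/8) = (L² - 75*L) + (8 + ⅛) = (L² - 75*L) + 65/8 = 65/8 + L² - 75*L)
Q(-86) - h(124, 77) = (65/8 + (-86)² - 75*(-86)) - 1*9 = (65/8 + 7396 + 6450) - 9 = 110833/8 - 9 = 110761/8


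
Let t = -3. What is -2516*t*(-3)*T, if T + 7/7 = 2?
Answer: -22644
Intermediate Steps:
T = 1 (T = -1 + 2 = 1)
-2516*t*(-3)*T = -2516*(-3*(-3)) = -22644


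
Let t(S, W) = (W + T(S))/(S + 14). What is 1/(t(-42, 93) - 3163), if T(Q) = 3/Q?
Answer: -392/1241197 ≈ -0.00031582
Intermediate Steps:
t(S, W) = (W + 3/S)/(14 + S) (t(S, W) = (W + 3/S)/(S + 14) = (W + 3/S)/(14 + S))
1/(t(-42, 93) - 3163) = 1/((3 - 42*93)/((-42)*(14 - 42)) - 3163) = 1/(-1/42*(3 - 3906)/(-28) - 3163) = 1/(-1/42*(-1/28)*(-3903) - 3163) = 1/(-1301/392 - 3163) = 1/(-1241197/392) = -392/1241197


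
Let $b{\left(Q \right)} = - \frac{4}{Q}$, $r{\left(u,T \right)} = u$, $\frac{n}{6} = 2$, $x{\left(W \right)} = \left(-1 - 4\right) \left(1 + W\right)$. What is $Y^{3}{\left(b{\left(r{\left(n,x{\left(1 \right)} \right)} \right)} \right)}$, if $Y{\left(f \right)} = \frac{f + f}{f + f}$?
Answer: $1$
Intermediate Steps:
$x{\left(W \right)} = -5 - 5 W$ ($x{\left(W \right)} = - 5 \left(1 + W\right) = -5 - 5 W$)
$n = 12$ ($n = 6 \cdot 2 = 12$)
$Y{\left(f \right)} = 1$ ($Y{\left(f \right)} = \frac{2 f}{2 f} = 2 f \frac{1}{2 f} = 1$)
$Y^{3}{\left(b{\left(r{\left(n,x{\left(1 \right)} \right)} \right)} \right)} = 1^{3} = 1$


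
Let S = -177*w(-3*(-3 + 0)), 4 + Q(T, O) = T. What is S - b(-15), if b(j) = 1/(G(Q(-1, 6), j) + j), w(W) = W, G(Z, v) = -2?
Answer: -27080/17 ≈ -1592.9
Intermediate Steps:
Q(T, O) = -4 + T
S = -1593 (S = -(-531)*(-3 + 0) = -(-531)*(-3) = -177*9 = -1593)
b(j) = 1/(-2 + j)
S - b(-15) = -1593 - 1/(-2 - 15) = -1593 - 1/(-17) = -1593 - 1*(-1/17) = -1593 + 1/17 = -27080/17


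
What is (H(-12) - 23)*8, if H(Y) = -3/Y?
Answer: -182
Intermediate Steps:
(H(-12) - 23)*8 = (-3/(-12) - 23)*8 = (-3*(-1/12) - 23)*8 = (¼ - 23)*8 = -91/4*8 = -182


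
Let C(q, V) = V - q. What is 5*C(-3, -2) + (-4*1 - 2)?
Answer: -1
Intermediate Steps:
5*C(-3, -2) + (-4*1 - 2) = 5*(-2 - 1*(-3)) + (-4*1 - 2) = 5*(-2 + 3) + (-4 - 2) = 5*1 - 6 = 5 - 6 = -1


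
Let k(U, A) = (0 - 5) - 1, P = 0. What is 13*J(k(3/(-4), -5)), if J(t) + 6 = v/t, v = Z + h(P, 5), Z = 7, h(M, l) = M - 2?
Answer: -533/6 ≈ -88.833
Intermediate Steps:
h(M, l) = -2 + M
v = 5 (v = 7 + (-2 + 0) = 7 - 2 = 5)
k(U, A) = -6 (k(U, A) = -5 - 1 = -6)
J(t) = -6 + 5/t
13*J(k(3/(-4), -5)) = 13*(-6 + 5/(-6)) = 13*(-6 + 5*(-⅙)) = 13*(-6 - ⅚) = 13*(-41/6) = -533/6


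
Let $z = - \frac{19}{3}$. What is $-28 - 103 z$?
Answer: $\frac{1873}{3} \approx 624.33$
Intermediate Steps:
$z = - \frac{19}{3}$ ($z = \left(-19\right) \frac{1}{3} = - \frac{19}{3} \approx -6.3333$)
$-28 - 103 z = -28 - - \frac{1957}{3} = -28 + \frac{1957}{3} = \frac{1873}{3}$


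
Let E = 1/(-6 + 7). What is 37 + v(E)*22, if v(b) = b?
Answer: 59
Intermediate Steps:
E = 1 (E = 1/1 = 1)
37 + v(E)*22 = 37 + 1*22 = 37 + 22 = 59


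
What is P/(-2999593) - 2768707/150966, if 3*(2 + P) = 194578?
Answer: -8314785388435/452836556838 ≈ -18.362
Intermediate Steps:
P = 194572/3 (P = -2 + (1/3)*194578 = -2 + 194578/3 = 194572/3 ≈ 64857.)
P/(-2999593) - 2768707/150966 = (194572/3)/(-2999593) - 2768707/150966 = (194572/3)*(-1/2999593) - 2768707*1/150966 = -194572/8998779 - 2768707/150966 = -8314785388435/452836556838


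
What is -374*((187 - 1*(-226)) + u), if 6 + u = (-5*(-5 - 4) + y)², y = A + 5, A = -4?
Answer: -943602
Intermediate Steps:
y = 1 (y = -4 + 5 = 1)
u = 2110 (u = -6 + (-5*(-5 - 4) + 1)² = -6 + (-5*(-9) + 1)² = -6 + (45 + 1)² = -6 + 46² = -6 + 2116 = 2110)
-374*((187 - 1*(-226)) + u) = -374*((187 - 1*(-226)) + 2110) = -374*((187 + 226) + 2110) = -374*(413 + 2110) = -374*2523 = -943602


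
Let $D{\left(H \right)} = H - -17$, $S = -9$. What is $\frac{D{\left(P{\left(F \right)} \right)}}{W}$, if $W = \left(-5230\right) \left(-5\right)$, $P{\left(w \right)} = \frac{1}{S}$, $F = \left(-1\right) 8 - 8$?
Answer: $\frac{76}{117675} \approx 0.00064585$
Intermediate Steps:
$F = -16$ ($F = -8 - 8 = -16$)
$P{\left(w \right)} = - \frac{1}{9}$ ($P{\left(w \right)} = \frac{1}{-9} = - \frac{1}{9}$)
$D{\left(H \right)} = 17 + H$ ($D{\left(H \right)} = H + 17 = 17 + H$)
$W = 26150$
$\frac{D{\left(P{\left(F \right)} \right)}}{W} = \frac{17 - \frac{1}{9}}{26150} = \frac{152}{9} \cdot \frac{1}{26150} = \frac{76}{117675}$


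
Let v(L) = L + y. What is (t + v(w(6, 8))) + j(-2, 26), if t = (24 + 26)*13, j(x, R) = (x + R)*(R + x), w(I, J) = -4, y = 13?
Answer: 1235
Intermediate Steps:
j(x, R) = (R + x)² (j(x, R) = (R + x)*(R + x) = (R + x)²)
t = 650 (t = 50*13 = 650)
v(L) = 13 + L (v(L) = L + 13 = 13 + L)
(t + v(w(6, 8))) + j(-2, 26) = (650 + (13 - 4)) + (26 - 2)² = (650 + 9) + 24² = 659 + 576 = 1235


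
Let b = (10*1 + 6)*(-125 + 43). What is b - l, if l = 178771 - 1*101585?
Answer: -78498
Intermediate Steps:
l = 77186 (l = 178771 - 101585 = 77186)
b = -1312 (b = (10 + 6)*(-82) = 16*(-82) = -1312)
b - l = -1312 - 1*77186 = -1312 - 77186 = -78498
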